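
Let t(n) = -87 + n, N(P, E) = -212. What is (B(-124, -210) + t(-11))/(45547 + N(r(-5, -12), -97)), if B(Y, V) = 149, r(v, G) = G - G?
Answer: 51/45335 ≈ 0.0011250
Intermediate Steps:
r(v, G) = 0
(B(-124, -210) + t(-11))/(45547 + N(r(-5, -12), -97)) = (149 + (-87 - 11))/(45547 - 212) = (149 - 98)/45335 = 51*(1/45335) = 51/45335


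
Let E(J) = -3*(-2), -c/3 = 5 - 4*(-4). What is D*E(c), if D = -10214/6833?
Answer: -61284/6833 ≈ -8.9688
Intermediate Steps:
c = -63 (c = -3*(5 - 4*(-4)) = -3*(5 + 16) = -3*21 = -63)
D = -10214/6833 (D = -10214*1/6833 = -10214/6833 ≈ -1.4948)
E(J) = 6
D*E(c) = -10214/6833*6 = -61284/6833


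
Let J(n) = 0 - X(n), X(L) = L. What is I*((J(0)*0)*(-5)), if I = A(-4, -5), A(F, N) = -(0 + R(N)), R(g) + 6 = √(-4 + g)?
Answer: 0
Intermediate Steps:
R(g) = -6 + √(-4 + g)
A(F, N) = 6 - √(-4 + N) (A(F, N) = -(0 + (-6 + √(-4 + N))) = -(-6 + √(-4 + N)) = 6 - √(-4 + N))
I = 6 - 3*I (I = 6 - √(-4 - 5) = 6 - √(-9) = 6 - 3*I ≈ 6.0 - 3.0*I)
J(n) = -n (J(n) = 0 - n = -n)
I*((J(0)*0)*(-5)) = (6 - 3*I)*((-1*0*0)*(-5)) = (6 - 3*I)*((0*0)*(-5)) = (6 - 3*I)*(0*(-5)) = (6 - 3*I)*0 = 0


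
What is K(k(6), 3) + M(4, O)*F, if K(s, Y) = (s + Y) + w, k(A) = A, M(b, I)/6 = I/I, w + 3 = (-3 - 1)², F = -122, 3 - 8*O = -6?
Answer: -710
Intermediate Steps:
O = 9/8 (O = 3/8 - ⅛*(-6) = 3/8 + ¾ = 9/8 ≈ 1.1250)
w = 13 (w = -3 + (-3 - 1)² = -3 + (-4)² = -3 + 16 = 13)
M(b, I) = 6 (M(b, I) = 6*(I/I) = 6*1 = 6)
K(s, Y) = 13 + Y + s (K(s, Y) = (s + Y) + 13 = (Y + s) + 13 = 13 + Y + s)
K(k(6), 3) + M(4, O)*F = (13 + 3 + 6) + 6*(-122) = 22 - 732 = -710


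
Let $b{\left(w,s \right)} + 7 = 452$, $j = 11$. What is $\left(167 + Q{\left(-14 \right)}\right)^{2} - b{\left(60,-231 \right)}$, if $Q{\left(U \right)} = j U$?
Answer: $-276$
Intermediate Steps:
$b{\left(w,s \right)} = 445$ ($b{\left(w,s \right)} = -7 + 452 = 445$)
$Q{\left(U \right)} = 11 U$
$\left(167 + Q{\left(-14 \right)}\right)^{2} - b{\left(60,-231 \right)} = \left(167 + 11 \left(-14\right)\right)^{2} - 445 = \left(167 - 154\right)^{2} - 445 = 13^{2} - 445 = 169 - 445 = -276$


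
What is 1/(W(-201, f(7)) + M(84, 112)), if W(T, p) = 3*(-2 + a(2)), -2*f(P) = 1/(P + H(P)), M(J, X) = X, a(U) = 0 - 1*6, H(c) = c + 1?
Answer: 1/88 ≈ 0.011364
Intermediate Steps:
H(c) = 1 + c
a(U) = -6 (a(U) = 0 - 6 = -6)
f(P) = -1/(2*(1 + 2*P)) (f(P) = -1/(2*(P + (1 + P))) = -1/(2*(1 + 2*P)))
W(T, p) = -24 (W(T, p) = 3*(-2 - 6) = 3*(-8) = -24)
1/(W(-201, f(7)) + M(84, 112)) = 1/(-24 + 112) = 1/88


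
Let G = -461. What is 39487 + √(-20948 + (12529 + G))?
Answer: 39487 + 4*I*√555 ≈ 39487.0 + 94.234*I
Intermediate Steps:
39487 + √(-20948 + (12529 + G)) = 39487 + √(-20948 + (12529 - 461)) = 39487 + √(-20948 + 12068) = 39487 + √(-8880) = 39487 + 4*I*√555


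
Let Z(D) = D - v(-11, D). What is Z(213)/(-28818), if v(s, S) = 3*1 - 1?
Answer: -211/28818 ≈ -0.0073218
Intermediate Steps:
v(s, S) = 2 (v(s, S) = 3 - 1 = 2)
Z(D) = -2 + D (Z(D) = D - 1*2 = D - 2 = -2 + D)
Z(213)/(-28818) = (-2 + 213)/(-28818) = 211*(-1/28818) = -211/28818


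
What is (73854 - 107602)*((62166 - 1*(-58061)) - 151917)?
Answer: 1069474120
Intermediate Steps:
(73854 - 107602)*((62166 - 1*(-58061)) - 151917) = -33748*((62166 + 58061) - 151917) = -33748*(120227 - 151917) = -33748*(-31690) = 1069474120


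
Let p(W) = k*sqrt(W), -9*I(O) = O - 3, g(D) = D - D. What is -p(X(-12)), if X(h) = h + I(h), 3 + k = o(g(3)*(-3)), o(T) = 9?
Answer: -2*I*sqrt(93) ≈ -19.287*I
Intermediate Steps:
g(D) = 0
k = 6 (k = -3 + 9 = 6)
I(O) = 1/3 - O/9 (I(O) = -(O - 3)/9 = -(-3 + O)/9 = 1/3 - O/9)
X(h) = 1/3 + 8*h/9 (X(h) = h + (1/3 - h/9) = 1/3 + 8*h/9)
p(W) = 6*sqrt(W)
-p(X(-12)) = -6*sqrt(1/3 + (8/9)*(-12)) = -6*sqrt(1/3 - 32/3) = -6*sqrt(-31/3) = -6*I*sqrt(93)/3 = -2*I*sqrt(93)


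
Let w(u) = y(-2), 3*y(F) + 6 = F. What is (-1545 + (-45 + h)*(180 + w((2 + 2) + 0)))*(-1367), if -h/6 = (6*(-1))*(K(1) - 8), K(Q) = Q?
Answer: 74109171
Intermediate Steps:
y(F) = -2 + F/3
w(u) = -8/3 (w(u) = -2 + (1/3)*(-2) = -2 - 2/3 = -8/3)
h = -252 (h = -6*6*(-1)*(1 - 8) = -(-36)*(-7) = -6*42 = -252)
(-1545 + (-45 + h)*(180 + w((2 + 2) + 0)))*(-1367) = (-1545 + (-45 - 252)*(180 - 8/3))*(-1367) = (-1545 - 297*532/3)*(-1367) = (-1545 - 52668)*(-1367) = -54213*(-1367) = 74109171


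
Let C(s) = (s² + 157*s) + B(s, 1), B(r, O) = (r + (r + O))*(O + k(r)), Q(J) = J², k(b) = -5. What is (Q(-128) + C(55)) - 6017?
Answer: 21583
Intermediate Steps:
B(r, O) = (-5 + O)*(O + 2*r) (B(r, O) = (r + (r + O))*(O - 5) = (r + (O + r))*(-5 + O) = (O + 2*r)*(-5 + O) = (-5 + O)*(O + 2*r))
C(s) = -4 + s² + 149*s (C(s) = (s² + 157*s) + (1² - 10*s - 5*1 + 2*1*s) = (s² + 157*s) + (1 - 10*s - 5 + 2*s) = (s² + 157*s) + (-4 - 8*s) = -4 + s² + 149*s)
(Q(-128) + C(55)) - 6017 = ((-128)² + (-4 + 55² + 149*55)) - 6017 = (16384 + (-4 + 3025 + 8195)) - 6017 = (16384 + 11216) - 6017 = 27600 - 6017 = 21583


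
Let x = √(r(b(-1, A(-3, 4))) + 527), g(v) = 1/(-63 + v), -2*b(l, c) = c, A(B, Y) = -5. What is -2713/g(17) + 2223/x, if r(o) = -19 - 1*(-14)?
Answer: 124798 + 741*√58/58 ≈ 1.2490e+5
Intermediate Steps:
b(l, c) = -c/2
r(o) = -5 (r(o) = -19 + 14 = -5)
x = 3*√58 (x = √(-5 + 527) = √522 = 3*√58 ≈ 22.847)
-2713/g(17) + 2223/x = -2713/(1/(-63 + 17)) + 2223/((3*√58)) = -2713/(1/(-46)) + 2223*(√58/174) = -2713/(-1/46) + 741*√58/58 = -2713*(-46) + 741*√58/58 = 124798 + 741*√58/58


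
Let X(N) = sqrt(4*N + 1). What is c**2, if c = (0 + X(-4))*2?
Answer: -60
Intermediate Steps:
X(N) = sqrt(1 + 4*N)
c = 2*I*sqrt(15) (c = (0 + sqrt(1 + 4*(-4)))*2 = (0 + sqrt(1 - 16))*2 = (0 + sqrt(-15))*2 = (0 + I*sqrt(15))*2 = (I*sqrt(15))*2 = 2*I*sqrt(15) ≈ 7.746*I)
c**2 = (2*I*sqrt(15))**2 = -60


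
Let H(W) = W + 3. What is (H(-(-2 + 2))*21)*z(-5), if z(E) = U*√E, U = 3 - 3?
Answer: 0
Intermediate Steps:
H(W) = 3 + W
U = 0
z(E) = 0 (z(E) = 0*√E = 0)
(H(-(-2 + 2))*21)*z(-5) = ((3 - (-2 + 2))*21)*0 = ((3 - 1*0)*21)*0 = ((3 + 0)*21)*0 = (3*21)*0 = 63*0 = 0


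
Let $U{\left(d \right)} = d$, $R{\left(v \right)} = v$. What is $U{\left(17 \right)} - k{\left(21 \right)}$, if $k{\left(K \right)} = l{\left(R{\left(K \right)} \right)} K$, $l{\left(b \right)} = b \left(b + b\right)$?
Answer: $-18505$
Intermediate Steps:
$l{\left(b \right)} = 2 b^{2}$ ($l{\left(b \right)} = b 2 b = 2 b^{2}$)
$k{\left(K \right)} = 2 K^{3}$ ($k{\left(K \right)} = 2 K^{2} K = 2 K^{3}$)
$U{\left(17 \right)} - k{\left(21 \right)} = 17 - 2 \cdot 21^{3} = 17 - 2 \cdot 9261 = 17 - 18522 = -18505$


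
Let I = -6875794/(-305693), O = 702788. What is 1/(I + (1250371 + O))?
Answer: 305693/597073909981 ≈ 5.1199e-7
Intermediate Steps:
I = 6875794/305693 (I = -6875794*(-1/305693) = 6875794/305693 ≈ 22.492)
1/(I + (1250371 + O)) = 1/(6875794/305693 + (1250371 + 702788)) = 1/(6875794/305693 + 1953159) = 1/(597073909981/305693) = 305693/597073909981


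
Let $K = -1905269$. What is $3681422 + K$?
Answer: $1776153$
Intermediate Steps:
$3681422 + K = 3681422 - 1905269 = 1776153$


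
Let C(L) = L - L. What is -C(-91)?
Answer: 0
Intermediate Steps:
C(L) = 0
-C(-91) = -1*0 = 0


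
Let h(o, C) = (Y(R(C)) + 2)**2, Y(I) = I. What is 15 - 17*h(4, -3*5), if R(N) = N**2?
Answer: -875978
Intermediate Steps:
h(o, C) = (2 + C**2)**2 (h(o, C) = (C**2 + 2)**2 = (2 + C**2)**2)
15 - 17*h(4, -3*5) = 15 - 17*(2 + (-3*5)**2)**2 = 15 - 17*(2 + (-15)**2)**2 = 15 - 17*(2 + 225)**2 = 15 - 17*227**2 = 15 - 17*51529 = 15 - 875993 = -875978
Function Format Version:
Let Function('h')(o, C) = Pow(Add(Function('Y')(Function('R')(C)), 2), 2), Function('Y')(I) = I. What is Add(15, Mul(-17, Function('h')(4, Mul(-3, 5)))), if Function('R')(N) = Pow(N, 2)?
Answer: -875978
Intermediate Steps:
Function('h')(o, C) = Pow(Add(2, Pow(C, 2)), 2) (Function('h')(o, C) = Pow(Add(Pow(C, 2), 2), 2) = Pow(Add(2, Pow(C, 2)), 2))
Add(15, Mul(-17, Function('h')(4, Mul(-3, 5)))) = Add(15, Mul(-17, Pow(Add(2, Pow(Mul(-3, 5), 2)), 2))) = Add(15, Mul(-17, Pow(Add(2, Pow(-15, 2)), 2))) = Add(15, Mul(-17, Pow(Add(2, 225), 2))) = Add(15, Mul(-17, Pow(227, 2))) = Add(15, Mul(-17, 51529)) = Add(15, -875993) = -875978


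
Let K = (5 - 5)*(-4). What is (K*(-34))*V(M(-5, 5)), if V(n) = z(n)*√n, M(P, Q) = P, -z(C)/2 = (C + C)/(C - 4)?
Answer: 0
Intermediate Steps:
z(C) = -4*C/(-4 + C) (z(C) = -2*(C + C)/(C - 4) = -2*2*C/(-4 + C) = -4*C/(-4 + C))
K = 0 (K = 0*(-4) = 0)
V(n) = -4*n^(3/2)/(-4 + n) (V(n) = (-4*n/(-4 + n))*√n = -4*n^(3/2)/(-4 + n))
(K*(-34))*V(M(-5, 5)) = (0*(-34))*(-4*(-5)^(3/2)/(-4 - 5)) = 0*(-4*(-5*I*√5)/(-9)) = 0*(-4*(-5*I*√5)*(-⅑)) = 0*(-20*I*√5/9) = 0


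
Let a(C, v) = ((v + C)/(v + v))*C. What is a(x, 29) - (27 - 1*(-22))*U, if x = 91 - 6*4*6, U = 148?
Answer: -209672/29 ≈ -7230.1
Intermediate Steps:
x = -53 (x = 91 - 24*6 = 91 - 1*144 = 91 - 144 = -53)
a(C, v) = C*(C + v)/(2*v) (a(C, v) = ((C + v)/((2*v)))*C = ((C + v)*(1/(2*v)))*C = ((C + v)/(2*v))*C = C*(C + v)/(2*v))
a(x, 29) - (27 - 1*(-22))*U = (½)*(-53)*(-53 + 29)/29 - (27 - 1*(-22))*148 = (½)*(-53)*(1/29)*(-24) - (27 + 22)*148 = 636/29 - 49*148 = 636/29 - 1*7252 = 636/29 - 7252 = -209672/29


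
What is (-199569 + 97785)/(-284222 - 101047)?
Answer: 33928/128423 ≈ 0.26419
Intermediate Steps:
(-199569 + 97785)/(-284222 - 101047) = -101784/(-385269) = -101784*(-1/385269) = 33928/128423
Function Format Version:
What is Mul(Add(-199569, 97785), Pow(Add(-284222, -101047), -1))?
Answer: Rational(33928, 128423) ≈ 0.26419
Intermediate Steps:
Mul(Add(-199569, 97785), Pow(Add(-284222, -101047), -1)) = Mul(-101784, Pow(-385269, -1)) = Mul(-101784, Rational(-1, 385269)) = Rational(33928, 128423)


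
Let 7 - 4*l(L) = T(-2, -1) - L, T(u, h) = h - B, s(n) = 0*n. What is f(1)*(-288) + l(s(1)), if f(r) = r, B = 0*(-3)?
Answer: -286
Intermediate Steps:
B = 0
s(n) = 0
T(u, h) = h (T(u, h) = h - 1*0 = h + 0 = h)
l(L) = 2 + L/4 (l(L) = 7/4 - (-1 - L)/4 = 7/4 + (¼ + L/4) = 2 + L/4)
f(1)*(-288) + l(s(1)) = 1*(-288) + (2 + (¼)*0) = -288 + (2 + 0) = -288 + 2 = -286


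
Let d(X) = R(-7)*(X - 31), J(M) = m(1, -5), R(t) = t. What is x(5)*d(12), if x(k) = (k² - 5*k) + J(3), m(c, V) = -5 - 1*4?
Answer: -1197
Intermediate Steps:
m(c, V) = -9 (m(c, V) = -5 - 4 = -9)
J(M) = -9
d(X) = 217 - 7*X (d(X) = -7*(X - 31) = -7*(-31 + X) = 217 - 7*X)
x(k) = -9 + k² - 5*k (x(k) = (k² - 5*k) - 9 = -9 + k² - 5*k)
x(5)*d(12) = (-9 + 5² - 5*5)*(217 - 7*12) = (-9 + 25 - 25)*(217 - 84) = -9*133 = -1197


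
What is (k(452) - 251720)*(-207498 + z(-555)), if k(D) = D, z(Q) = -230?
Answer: 52195399104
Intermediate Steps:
(k(452) - 251720)*(-207498 + z(-555)) = (452 - 251720)*(-207498 - 230) = -251268*(-207728) = 52195399104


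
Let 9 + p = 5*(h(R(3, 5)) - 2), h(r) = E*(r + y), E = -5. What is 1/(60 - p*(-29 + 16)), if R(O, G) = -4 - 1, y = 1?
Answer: 1/1113 ≈ 0.00089847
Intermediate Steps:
R(O, G) = -5
h(r) = -5 - 5*r (h(r) = -5*(r + 1) = -5*(1 + r) = -5 - 5*r)
p = 81 (p = -9 + 5*((-5 - 5*(-5)) - 2) = -9 + 5*((-5 + 25) - 2) = -9 + 5*(20 - 2) = -9 + 5*18 = -9 + 90 = 81)
1/(60 - p*(-29 + 16)) = 1/(60 - 81*(-29 + 16)) = 1/(60 - 81*(-13)) = 1/(60 - 1*(-1053)) = 1/(60 + 1053) = 1/1113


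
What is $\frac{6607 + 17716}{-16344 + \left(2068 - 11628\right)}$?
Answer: $- \frac{24323}{25904} \approx -0.93897$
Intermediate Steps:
$\frac{6607 + 17716}{-16344 + \left(2068 - 11628\right)} = \frac{24323}{-16344 + \left(2068 - 11628\right)} = \frac{24323}{-16344 - 9560} = \frac{24323}{-25904} = 24323 \left(- \frac{1}{25904}\right) = - \frac{24323}{25904}$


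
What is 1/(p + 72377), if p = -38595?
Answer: 1/33782 ≈ 2.9602e-5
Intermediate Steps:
1/(p + 72377) = 1/(-38595 + 72377) = 1/33782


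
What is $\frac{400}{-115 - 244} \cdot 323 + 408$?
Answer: $\frac{17272}{359} \approx 48.111$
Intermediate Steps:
$\frac{400}{-115 - 244} \cdot 323 + 408 = \frac{400}{-359} \cdot 323 + 408 = 400 \left(- \frac{1}{359}\right) 323 + 408 = \left(- \frac{400}{359}\right) 323 + 408 = - \frac{129200}{359} + 408 = \frac{17272}{359}$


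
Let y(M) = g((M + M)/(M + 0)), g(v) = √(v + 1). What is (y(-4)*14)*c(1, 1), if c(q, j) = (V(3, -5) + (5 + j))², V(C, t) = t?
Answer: 14*√3 ≈ 24.249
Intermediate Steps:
g(v) = √(1 + v)
y(M) = √3 (y(M) = √(1 + (M + M)/(M + 0)) = √(1 + (2*M)/M) = √(1 + 2) = √3)
c(q, j) = j² (c(q, j) = (-5 + (5 + j))² = j²)
(y(-4)*14)*c(1, 1) = (√3*14)*1² = (14*√3)*1 = 14*√3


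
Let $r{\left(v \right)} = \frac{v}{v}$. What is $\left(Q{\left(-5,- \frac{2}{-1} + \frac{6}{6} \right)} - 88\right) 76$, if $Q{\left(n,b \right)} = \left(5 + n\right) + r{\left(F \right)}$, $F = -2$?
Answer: $-6612$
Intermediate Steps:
$r{\left(v \right)} = 1$
$Q{\left(n,b \right)} = 6 + n$ ($Q{\left(n,b \right)} = \left(5 + n\right) + 1 = 6 + n$)
$\left(Q{\left(-5,- \frac{2}{-1} + \frac{6}{6} \right)} - 88\right) 76 = \left(\left(6 - 5\right) - 88\right) 76 = \left(1 - 88\right) 76 = \left(-87\right) 76 = -6612$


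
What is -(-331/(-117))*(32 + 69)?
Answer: -33431/117 ≈ -285.73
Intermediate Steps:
-(-331/(-117))*(32 + 69) = -(-331*(-1/117))*101 = -331*101/117 = -1*33431/117 = -33431/117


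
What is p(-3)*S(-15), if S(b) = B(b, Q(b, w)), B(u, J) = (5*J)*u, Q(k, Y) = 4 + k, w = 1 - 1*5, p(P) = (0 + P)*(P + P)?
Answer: 14850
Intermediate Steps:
p(P) = 2*P² (p(P) = P*(2*P) = 2*P²)
w = -4 (w = 1 - 5 = -4)
B(u, J) = 5*J*u
S(b) = 5*b*(4 + b) (S(b) = 5*(4 + b)*b = 5*b*(4 + b))
p(-3)*S(-15) = (2*(-3)²)*(5*(-15)*(4 - 15)) = (2*9)*(5*(-15)*(-11)) = 18*825 = 14850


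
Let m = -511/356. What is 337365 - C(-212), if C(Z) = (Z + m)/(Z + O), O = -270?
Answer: 57889059097/171592 ≈ 3.3736e+5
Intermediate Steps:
m = -511/356 (m = -511*1/356 = -511/356 ≈ -1.4354)
C(Z) = (-511/356 + Z)/(-270 + Z) (C(Z) = (Z - 511/356)/(Z - 270) = (-511/356 + Z)/(-270 + Z))
337365 - C(-212) = 337365 - (-511/356 - 212)/(-270 - 212) = 337365 - (-75983)/((-482)*356) = 337365 - (-1)*(-75983)/(482*356) = 337365 - 1*75983/171592 = 337365 - 75983/171592 = 57889059097/171592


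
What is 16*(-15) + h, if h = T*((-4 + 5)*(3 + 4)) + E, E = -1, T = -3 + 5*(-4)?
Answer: -402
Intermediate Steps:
T = -23 (T = -3 - 20 = -23)
h = -162 (h = -23*(-4 + 5)*(3 + 4) - 1 = -23*7 - 1 = -161 - 1 = -162)
16*(-15) + h = 16*(-15) - 162 = -240 - 162 = -402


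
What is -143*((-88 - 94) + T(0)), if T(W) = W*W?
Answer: 26026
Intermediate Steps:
T(W) = W**2
-143*((-88 - 94) + T(0)) = -143*((-88 - 94) + 0**2) = -143*(-182 + 0) = -143*(-182) = 26026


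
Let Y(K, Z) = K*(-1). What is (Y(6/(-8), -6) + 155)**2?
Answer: 388129/16 ≈ 24258.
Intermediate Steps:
Y(K, Z) = -K
(Y(6/(-8), -6) + 155)**2 = (-6/(-8) + 155)**2 = (-6*(-1)/8 + 155)**2 = (-1*(-3/4) + 155)**2 = (3/4 + 155)**2 = (623/4)**2 = 388129/16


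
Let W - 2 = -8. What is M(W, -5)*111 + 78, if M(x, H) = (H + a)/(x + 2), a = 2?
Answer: 645/4 ≈ 161.25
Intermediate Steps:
W = -6 (W = 2 - 8 = -6)
M(x, H) = (2 + H)/(2 + x) (M(x, H) = (H + 2)/(x + 2) = (2 + H)/(2 + x))
M(W, -5)*111 + 78 = ((2 - 5)/(2 - 6))*111 + 78 = (-3/(-4))*111 + 78 = -¼*(-3)*111 + 78 = (¾)*111 + 78 = 333/4 + 78 = 645/4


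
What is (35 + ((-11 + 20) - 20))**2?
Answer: 576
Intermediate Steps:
(35 + ((-11 + 20) - 20))**2 = (35 + (9 - 20))**2 = (35 - 11)**2 = 24**2 = 576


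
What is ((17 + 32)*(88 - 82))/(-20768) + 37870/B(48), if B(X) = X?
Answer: 24577189/31152 ≈ 788.94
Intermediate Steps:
((17 + 32)*(88 - 82))/(-20768) + 37870/B(48) = ((17 + 32)*(88 - 82))/(-20768) + 37870/48 = (49*6)*(-1/20768) + 37870*(1/48) = 294*(-1/20768) + 18935/24 = -147/10384 + 18935/24 = 24577189/31152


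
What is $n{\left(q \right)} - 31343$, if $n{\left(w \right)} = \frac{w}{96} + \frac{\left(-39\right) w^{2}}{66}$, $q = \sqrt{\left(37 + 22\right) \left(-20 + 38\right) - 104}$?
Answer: $- \frac{351000}{11} + \frac{\sqrt{958}}{96} \approx -31909.0$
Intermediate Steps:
$q = \sqrt{958}$ ($q = \sqrt{59 \cdot 18 - 104} = \sqrt{1062 - 104} = \sqrt{958} \approx 30.952$)
$n{\left(w \right)} = - \frac{13 w^{2}}{22} + \frac{w}{96}$ ($n{\left(w \right)} = w \frac{1}{96} + - 39 w^{2} \cdot \frac{1}{66} = \frac{w}{96} - \frac{13 w^{2}}{22} = - \frac{13 w^{2}}{22} + \frac{w}{96}$)
$n{\left(q \right)} - 31343 = \frac{\sqrt{958} \left(11 - 624 \sqrt{958}\right)}{1056} - 31343 = -31343 + \frac{\sqrt{958} \left(11 - 624 \sqrt{958}\right)}{1056}$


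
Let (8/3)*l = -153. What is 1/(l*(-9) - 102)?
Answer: 8/3315 ≈ 0.0024133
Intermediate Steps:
l = -459/8 (l = (3/8)*(-153) = -459/8 ≈ -57.375)
1/(l*(-9) - 102) = 1/(-459/8*(-9) - 102) = 1/(4131/8 - 102) = 1/(3315/8) = 8/3315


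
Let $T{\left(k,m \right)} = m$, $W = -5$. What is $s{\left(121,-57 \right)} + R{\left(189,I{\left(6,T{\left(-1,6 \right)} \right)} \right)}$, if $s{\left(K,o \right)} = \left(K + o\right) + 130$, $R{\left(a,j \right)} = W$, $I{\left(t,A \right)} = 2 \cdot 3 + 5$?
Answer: $189$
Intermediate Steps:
$I{\left(t,A \right)} = 11$ ($I{\left(t,A \right)} = 6 + 5 = 11$)
$R{\left(a,j \right)} = -5$
$s{\left(K,o \right)} = 130 + K + o$
$s{\left(121,-57 \right)} + R{\left(189,I{\left(6,T{\left(-1,6 \right)} \right)} \right)} = \left(130 + 121 - 57\right) - 5 = 194 - 5 = 189$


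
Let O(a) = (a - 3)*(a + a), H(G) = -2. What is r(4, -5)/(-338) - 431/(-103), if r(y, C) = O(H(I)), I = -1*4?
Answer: 71809/17407 ≈ 4.1253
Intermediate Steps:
I = -4
O(a) = 2*a*(-3 + a) (O(a) = (-3 + a)*(2*a) = 2*a*(-3 + a))
r(y, C) = 20 (r(y, C) = 2*(-2)*(-3 - 2) = 2*(-2)*(-5) = 20)
r(4, -5)/(-338) - 431/(-103) = 20/(-338) - 431/(-103) = 20*(-1/338) - 431*(-1/103) = -10/169 + 431/103 = 71809/17407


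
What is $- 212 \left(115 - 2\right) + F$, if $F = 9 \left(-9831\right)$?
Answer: $-112435$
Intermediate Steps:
$F = -88479$
$- 212 \left(115 - 2\right) + F = - 212 \left(115 - 2\right) - 88479 = \left(-212\right) 113 - 88479 = -23956 - 88479 = -112435$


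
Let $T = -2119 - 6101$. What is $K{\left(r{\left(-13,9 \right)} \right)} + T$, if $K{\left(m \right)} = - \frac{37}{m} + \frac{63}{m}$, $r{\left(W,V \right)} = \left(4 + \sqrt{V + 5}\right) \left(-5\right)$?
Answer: $- \frac{41152}{5} + \frac{13 \sqrt{14}}{5} \approx -8220.7$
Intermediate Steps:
$r{\left(W,V \right)} = -20 - 5 \sqrt{5 + V}$ ($r{\left(W,V \right)} = \left(4 + \sqrt{5 + V}\right) \left(-5\right) = -20 - 5 \sqrt{5 + V}$)
$K{\left(m \right)} = \frac{26}{m}$
$T = -8220$
$K{\left(r{\left(-13,9 \right)} \right)} + T = \frac{26}{-20 - 5 \sqrt{5 + 9}} - 8220 = \frac{26}{-20 - 5 \sqrt{14}} - 8220 = -8220 + \frac{26}{-20 - 5 \sqrt{14}}$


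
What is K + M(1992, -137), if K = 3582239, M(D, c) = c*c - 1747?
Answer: 3599261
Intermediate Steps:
M(D, c) = -1747 + c² (M(D, c) = c² - 1747 = -1747 + c²)
K + M(1992, -137) = 3582239 + (-1747 + (-137)²) = 3582239 + (-1747 + 18769) = 3582239 + 17022 = 3599261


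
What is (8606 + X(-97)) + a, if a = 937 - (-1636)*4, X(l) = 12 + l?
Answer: 16002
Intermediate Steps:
a = 7481 (a = 937 - 1*(-6544) = 937 + 6544 = 7481)
(8606 + X(-97)) + a = (8606 + (12 - 97)) + 7481 = (8606 - 85) + 7481 = 8521 + 7481 = 16002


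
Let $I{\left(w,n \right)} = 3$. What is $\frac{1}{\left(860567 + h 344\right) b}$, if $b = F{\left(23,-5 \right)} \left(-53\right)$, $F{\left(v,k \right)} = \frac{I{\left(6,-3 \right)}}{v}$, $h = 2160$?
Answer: $- \frac{23}{254973513} \approx -9.0206 \cdot 10^{-8}$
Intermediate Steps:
$F{\left(v,k \right)} = \frac{3}{v}$
$b = - \frac{159}{23}$ ($b = \frac{3}{23} \left(-53\right) = - \frac{159}{23} \approx -6.913$)
$\frac{1}{\left(860567 + h 344\right) b} = \frac{1}{\left(860567 + 2160 \cdot 344\right) \left(- \frac{159}{23}\right)} = \frac{1}{860567 + 743040} \left(- \frac{23}{159}\right) = \frac{1}{1603607} \left(- \frac{23}{159}\right) = - \frac{23}{254973513}$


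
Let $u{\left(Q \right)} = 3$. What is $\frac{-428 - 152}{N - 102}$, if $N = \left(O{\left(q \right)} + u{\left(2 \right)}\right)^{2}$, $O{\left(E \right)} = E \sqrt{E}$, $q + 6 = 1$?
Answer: $\frac{15805}{6503} - \frac{2175 i \sqrt{5}}{6503} \approx 2.4304 - 0.74788 i$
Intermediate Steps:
$q = -5$ ($q = -6 + 1 = -5$)
$O{\left(E \right)} = E^{\frac{3}{2}}$
$N = \left(3 - 5 i \sqrt{5}\right)^{2}$ ($N = \left(\left(-5\right)^{\frac{3}{2}} + 3\right)^{2} = \left(- 5 i \sqrt{5} + 3\right)^{2} = \left(3 - 5 i \sqrt{5}\right)^{2} \approx -116.0 - 67.082 i$)
$\frac{-428 - 152}{N - 102} = \frac{-428 - 152}{\left(3 - 5 i \sqrt{5}\right)^{2} - 102} = \frac{-428 - 152}{-102 + \left(3 - 5 i \sqrt{5}\right)^{2}} = - \frac{580}{-102 + \left(3 - 5 i \sqrt{5}\right)^{2}}$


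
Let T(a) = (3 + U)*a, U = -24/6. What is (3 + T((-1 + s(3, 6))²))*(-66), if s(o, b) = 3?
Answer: 66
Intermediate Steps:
U = -4 (U = -24/6 = -4*1 = -4)
T(a) = -a (T(a) = (3 - 4)*a = -a)
(3 + T((-1 + s(3, 6))²))*(-66) = (3 - (-1 + 3)²)*(-66) = (3 - 1*2²)*(-66) = (3 - 1*4)*(-66) = (3 - 4)*(-66) = -1*(-66) = 66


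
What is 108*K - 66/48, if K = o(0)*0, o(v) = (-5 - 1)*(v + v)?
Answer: -11/8 ≈ -1.3750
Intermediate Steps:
o(v) = -12*v
K = 0 (K = -12*0*0 = 0*0 = 0)
108*K - 66/48 = 108*0 - 66/48 = 0 - 66*1/48 = 0 - 11/8 = -11/8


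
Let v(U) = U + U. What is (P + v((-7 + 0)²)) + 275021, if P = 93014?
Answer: 368133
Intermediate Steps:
v(U) = 2*U
(P + v((-7 + 0)²)) + 275021 = (93014 + 2*(-7 + 0)²) + 275021 = (93014 + 2*(-7)²) + 275021 = (93014 + 2*49) + 275021 = (93014 + 98) + 275021 = 93112 + 275021 = 368133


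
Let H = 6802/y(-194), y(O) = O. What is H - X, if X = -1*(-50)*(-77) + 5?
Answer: 369564/97 ≈ 3809.9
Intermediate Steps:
H = -3401/97 (H = 6802/(-194) = 6802*(-1/194) = -3401/97 ≈ -35.062)
X = -3845 (X = 50*(-77) + 5 = -3850 + 5 = -3845)
H - X = -3401/97 - 1*(-3845) = -3401/97 + 3845 = 369564/97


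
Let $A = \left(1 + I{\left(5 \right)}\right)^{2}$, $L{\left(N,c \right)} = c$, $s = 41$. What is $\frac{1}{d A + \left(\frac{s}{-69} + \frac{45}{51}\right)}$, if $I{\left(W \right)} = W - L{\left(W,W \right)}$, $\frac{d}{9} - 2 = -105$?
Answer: $- \frac{1173}{1087033} \approx -0.0010791$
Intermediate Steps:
$d = -927$ ($d = 18 + 9 \left(-105\right) = 18 - 945 = -927$)
$I{\left(W \right)} = 0$ ($I{\left(W \right)} = W - W = 0$)
$A = 1$ ($A = \left(1 + 0\right)^{2} = 1^{2} = 1$)
$\frac{1}{d A + \left(\frac{s}{-69} + \frac{45}{51}\right)} = \frac{1}{\left(-927\right) 1 + \left(\frac{41}{-69} + \frac{45}{51}\right)} = \frac{1}{-927 + \left(41 \left(- \frac{1}{69}\right) + 45 \cdot \frac{1}{51}\right)} = \frac{1}{-927 + \left(- \frac{41}{69} + \frac{15}{17}\right)} = \frac{1}{-927 + \frac{338}{1173}} = \frac{1}{- \frac{1087033}{1173}} = - \frac{1173}{1087033}$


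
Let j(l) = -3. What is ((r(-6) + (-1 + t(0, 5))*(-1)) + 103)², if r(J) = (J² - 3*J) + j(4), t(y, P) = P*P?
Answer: 16900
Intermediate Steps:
t(y, P) = P²
r(J) = -3 + J² - 3*J (r(J) = (J² - 3*J) - 3 = -3 + J² - 3*J)
((r(-6) + (-1 + t(0, 5))*(-1)) + 103)² = (((-3 + (-6)² - 3*(-6)) + (-1 + 5²)*(-1)) + 103)² = (((-3 + 36 + 18) + (-1 + 25)*(-1)) + 103)² = ((51 + 24*(-1)) + 103)² = ((51 - 24) + 103)² = (27 + 103)² = 130² = 16900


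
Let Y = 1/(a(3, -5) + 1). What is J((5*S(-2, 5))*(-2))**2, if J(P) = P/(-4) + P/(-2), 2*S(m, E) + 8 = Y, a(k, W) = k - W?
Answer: 126025/144 ≈ 875.17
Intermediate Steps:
Y = 1/9 (Y = 1/((3 - 1*(-5)) + 1) = 1/((3 + 5) + 1) = 1/(8 + 1) = 1/9 ≈ 0.11111)
S(m, E) = -71/18 (S(m, E) = -4 + (1/2)*(1/9) = -4 + 1/18 = -71/18)
J(P) = -3*P/4 (J(P) = P*(-1/4) + P*(-1/2) = -P/4 - P/2 = -3*P/4)
J((5*S(-2, 5))*(-2))**2 = (-3*5*(-71/18)*(-2)/4)**2 = (-(-355)*(-2)/24)**2 = (-3/4*355/9)**2 = (-355/12)**2 = 126025/144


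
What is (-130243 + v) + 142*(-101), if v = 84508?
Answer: -60077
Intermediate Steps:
(-130243 + v) + 142*(-101) = (-130243 + 84508) + 142*(-101) = -45735 - 14342 = -60077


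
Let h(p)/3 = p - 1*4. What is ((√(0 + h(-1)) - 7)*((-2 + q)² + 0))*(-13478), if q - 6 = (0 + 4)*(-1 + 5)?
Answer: 37738400 - 5391200*I*√15 ≈ 3.7738e+7 - 2.088e+7*I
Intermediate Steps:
q = 22 (q = 6 + (0 + 4)*(-1 + 5) = 6 + 4*4 = 6 + 16 = 22)
h(p) = -12 + 3*p (h(p) = 3*(p - 1*4) = 3*(p - 4) = 3*(-4 + p) = -12 + 3*p)
((√(0 + h(-1)) - 7)*((-2 + q)² + 0))*(-13478) = ((√(0 + (-12 + 3*(-1))) - 7)*((-2 + 22)² + 0))*(-13478) = ((√(0 + (-12 - 3)) - 7)*(20² + 0))*(-13478) = ((√(0 - 15) - 7)*(400 + 0))*(-13478) = ((√(-15) - 7)*400)*(-13478) = ((I*√15 - 7)*400)*(-13478) = ((-7 + I*√15)*400)*(-13478) = (-2800 + 400*I*√15)*(-13478) = 37738400 - 5391200*I*√15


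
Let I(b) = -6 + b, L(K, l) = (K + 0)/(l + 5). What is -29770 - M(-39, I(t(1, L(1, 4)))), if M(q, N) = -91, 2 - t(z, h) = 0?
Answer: -29679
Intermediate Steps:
L(K, l) = K/(5 + l)
t(z, h) = 2 (t(z, h) = 2 - 1*0 = 2 + 0 = 2)
-29770 - M(-39, I(t(1, L(1, 4)))) = -29770 - 1*(-91) = -29770 + 91 = -29679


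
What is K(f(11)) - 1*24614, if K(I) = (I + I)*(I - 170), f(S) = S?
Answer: -28112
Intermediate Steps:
K(I) = 2*I*(-170 + I) (K(I) = (2*I)*(-170 + I) = 2*I*(-170 + I))
K(f(11)) - 1*24614 = 2*11*(-170 + 11) - 1*24614 = 2*11*(-159) - 24614 = -3498 - 24614 = -28112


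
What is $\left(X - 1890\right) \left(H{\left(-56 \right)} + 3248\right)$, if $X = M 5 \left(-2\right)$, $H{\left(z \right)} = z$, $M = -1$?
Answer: $-6000960$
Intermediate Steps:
$X = 10$ ($X = \left(-1\right) 5 \left(-2\right) = \left(-5\right) \left(-2\right) = 10$)
$\left(X - 1890\right) \left(H{\left(-56 \right)} + 3248\right) = \left(10 - 1890\right) \left(-56 + 3248\right) = \left(-1880\right) 3192 = -6000960$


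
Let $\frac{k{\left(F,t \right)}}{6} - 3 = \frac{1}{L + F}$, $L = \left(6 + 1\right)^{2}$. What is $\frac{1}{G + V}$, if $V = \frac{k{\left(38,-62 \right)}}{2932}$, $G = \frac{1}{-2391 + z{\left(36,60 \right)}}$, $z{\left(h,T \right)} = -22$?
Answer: $\frac{51293141}{294846} \approx 173.97$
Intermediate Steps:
$L = 49$ ($L = 7^{2} = 49$)
$k{\left(F,t \right)} = 18 + \frac{6}{49 + F}$
$G = - \frac{1}{2413}$ ($G = \frac{1}{-2391 - 22} = \frac{1}{-2413} = - \frac{1}{2413} \approx -0.00041442$)
$V = \frac{131}{21257}$ ($V = \frac{6 \frac{1}{49 + 38} \left(148 + 3 \cdot 38\right)}{2932} = \frac{6 \left(148 + 114\right)}{87} \cdot \frac{1}{2932} = 6 \cdot \frac{1}{87} \cdot 262 \cdot \frac{1}{2932} = \frac{524}{29} \cdot \frac{1}{2932} = \frac{131}{21257} \approx 0.0061627$)
$\frac{1}{G + V} = \frac{1}{- \frac{1}{2413} + \frac{131}{21257}} = \frac{1}{\frac{294846}{51293141}} = \frac{51293141}{294846}$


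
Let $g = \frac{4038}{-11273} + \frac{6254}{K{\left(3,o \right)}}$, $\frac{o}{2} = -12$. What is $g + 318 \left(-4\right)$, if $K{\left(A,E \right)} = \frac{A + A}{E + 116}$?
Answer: $\frac{3200031850}{33819} \approx 94622.0$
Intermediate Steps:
$o = -24$ ($o = 2 \left(-12\right) = -24$)
$K{\left(A,E \right)} = \frac{2 A}{116 + E}$
$g = \frac{3243049618}{33819}$ ($g = \frac{4038}{-11273} + \frac{6254}{2 \cdot 3 \frac{1}{116 - 24}} = 4038 \left(- \frac{1}{11273}\right) + \frac{6254}{2 \cdot 3 \cdot \frac{1}{92}} = - \frac{4038}{11273} + \frac{6254}{2 \cdot 3 \cdot \frac{1}{92}} = - \frac{4038}{11273} + \frac{6254}{\frac{3}{46}} = - \frac{4038}{11273} + 6254 \cdot \frac{46}{3} = - \frac{4038}{11273} + \frac{287684}{3} = \frac{3243049618}{33819} \approx 95894.0$)
$g + 318 \left(-4\right) = \frac{3243049618}{33819} + 318 \left(-4\right) = \frac{3243049618}{33819} - 1272 = \frac{3200031850}{33819}$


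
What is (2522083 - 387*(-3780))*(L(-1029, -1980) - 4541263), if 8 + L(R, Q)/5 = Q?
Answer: -18136284536429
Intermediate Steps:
L(R, Q) = -40 + 5*Q
(2522083 - 387*(-3780))*(L(-1029, -1980) - 4541263) = (2522083 - 387*(-3780))*((-40 + 5*(-1980)) - 4541263) = (2522083 + 1462860)*((-40 - 9900) - 4541263) = 3984943*(-9940 - 4541263) = 3984943*(-4551203) = -18136284536429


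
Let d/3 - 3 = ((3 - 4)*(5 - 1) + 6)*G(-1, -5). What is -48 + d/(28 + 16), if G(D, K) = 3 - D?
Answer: -189/4 ≈ -47.250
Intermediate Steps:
d = 33 (d = 9 + 3*(((3 - 4)*(5 - 1) + 6)*(3 - 1*(-1))) = 9 + 3*((-1*4 + 6)*(3 + 1)) = 9 + 3*((-4 + 6)*4) = 9 + 3*(2*4) = 9 + 3*8 = 9 + 24 = 33)
-48 + d/(28 + 16) = -48 + 33/(28 + 16) = -48 + 33/44 = -48 + 33*(1/44) = -48 + ¾ = -189/4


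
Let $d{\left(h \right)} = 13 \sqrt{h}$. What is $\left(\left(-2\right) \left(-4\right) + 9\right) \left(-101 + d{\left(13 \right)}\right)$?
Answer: $-1717 + 221 \sqrt{13} \approx -920.17$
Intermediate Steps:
$\left(\left(-2\right) \left(-4\right) + 9\right) \left(-101 + d{\left(13 \right)}\right) = \left(\left(-2\right) \left(-4\right) + 9\right) \left(-101 + 13 \sqrt{13}\right) = \left(8 + 9\right) \left(-101 + 13 \sqrt{13}\right) = 17 \left(-101 + 13 \sqrt{13}\right) = -1717 + 221 \sqrt{13}$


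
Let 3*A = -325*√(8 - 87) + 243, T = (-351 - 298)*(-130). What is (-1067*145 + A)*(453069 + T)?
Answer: -83106342326 - 174667675*I*√79/3 ≈ -8.3106e+10 - 5.1749e+8*I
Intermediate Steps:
T = 84370 (T = -649*(-130) = 84370)
A = 81 - 325*I*√79/3 (A = (-325*√(8 - 87) + 243)/3 = (-325*I*√79 + 243)/3 = (243 - 325*I*√79)/3 = 81 - 325*I*√79/3 ≈ 81.0 - 962.89*I)
(-1067*145 + A)*(453069 + T) = (-1067*145 + (81 - 325*I*√79/3))*(453069 + 84370) = (-154715 + (81 - 325*I*√79/3))*537439 = (-154634 - 325*I*√79/3)*537439 = -83106342326 - 174667675*I*√79/3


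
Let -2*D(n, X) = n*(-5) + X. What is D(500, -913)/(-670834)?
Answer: -3413/1341668 ≈ -0.0025438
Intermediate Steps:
D(n, X) = -X/2 + 5*n/2 (D(n, X) = -(n*(-5) + X)/2 = -(-5*n + X)/2 = -(X - 5*n)/2 = -X/2 + 5*n/2)
D(500, -913)/(-670834) = (-½*(-913) + (5/2)*500)/(-670834) = (913/2 + 1250)*(-1/670834) = (3413/2)*(-1/670834) = -3413/1341668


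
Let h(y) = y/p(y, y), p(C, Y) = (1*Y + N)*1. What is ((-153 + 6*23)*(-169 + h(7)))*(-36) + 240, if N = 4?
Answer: -997440/11 ≈ -90676.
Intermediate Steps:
p(C, Y) = 4 + Y (p(C, Y) = (1*Y + 4)*1 = (Y + 4)*1 = (4 + Y)*1 = 4 + Y)
h(y) = y/(4 + y)
((-153 + 6*23)*(-169 + h(7)))*(-36) + 240 = ((-153 + 6*23)*(-169 + 7/(4 + 7)))*(-36) + 240 = ((-153 + 138)*(-169 + 7/11))*(-36) + 240 = -15*(-169 + 7*(1/11))*(-36) + 240 = -15*(-169 + 7/11)*(-36) + 240 = -15*(-1852/11)*(-36) + 240 = (27780/11)*(-36) + 240 = -1000080/11 + 240 = -997440/11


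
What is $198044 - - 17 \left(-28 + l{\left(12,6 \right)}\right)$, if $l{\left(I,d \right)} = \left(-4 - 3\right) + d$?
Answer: $197551$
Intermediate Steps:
$l{\left(I,d \right)} = -7 + d$
$198044 - - 17 \left(-28 + l{\left(12,6 \right)}\right) = 198044 - - 17 \left(-28 + \left(-7 + 6\right)\right) = 198044 - - 17 \left(-28 - 1\right) = 198044 - \left(-17\right) \left(-29\right) = 198044 - 493 = 197551$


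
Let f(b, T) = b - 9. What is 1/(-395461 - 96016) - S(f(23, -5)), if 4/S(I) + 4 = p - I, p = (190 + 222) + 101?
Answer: -1966403/243281115 ≈ -0.0080828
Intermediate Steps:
p = 513 (p = 412 + 101 = 513)
f(b, T) = -9 + b
S(I) = 4/(509 - I) (S(I) = 4/(-4 + (513 - I)) = 4/(509 - I))
1/(-395461 - 96016) - S(f(23, -5)) = 1/(-395461 - 96016) - (-4)/(-509 + (-9 + 23)) = 1/(-491477) - (-4)/(-509 + 14) = -1/491477 - (-4)/(-495) = -1/491477 - (-4)*(-1)/495 = -1/491477 - 1*4/495 = -1/491477 - 4/495 = -1966403/243281115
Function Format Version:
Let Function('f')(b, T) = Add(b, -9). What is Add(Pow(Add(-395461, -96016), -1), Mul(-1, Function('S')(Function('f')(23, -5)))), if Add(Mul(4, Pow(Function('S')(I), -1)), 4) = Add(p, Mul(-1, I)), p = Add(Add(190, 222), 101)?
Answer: Rational(-1966403, 243281115) ≈ -0.0080828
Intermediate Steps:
p = 513 (p = Add(412, 101) = 513)
Function('f')(b, T) = Add(-9, b)
Function('S')(I) = Mul(4, Pow(Add(509, Mul(-1, I)), -1)) (Function('S')(I) = Mul(4, Pow(Add(-4, Add(513, Mul(-1, I))), -1)) = Mul(4, Pow(Add(509, Mul(-1, I)), -1)))
Add(Pow(Add(-395461, -96016), -1), Mul(-1, Function('S')(Function('f')(23, -5)))) = Add(Pow(Add(-395461, -96016), -1), Mul(-1, Mul(-4, Pow(Add(-509, Add(-9, 23)), -1)))) = Add(Pow(-491477, -1), Mul(-1, Mul(-4, Pow(Add(-509, 14), -1)))) = Add(Rational(-1, 491477), Mul(-1, Mul(-4, Pow(-495, -1)))) = Add(Rational(-1, 491477), Mul(-1, Mul(-4, Rational(-1, 495)))) = Add(Rational(-1, 491477), Mul(-1, Rational(4, 495))) = Add(Rational(-1, 491477), Rational(-4, 495)) = Rational(-1966403, 243281115)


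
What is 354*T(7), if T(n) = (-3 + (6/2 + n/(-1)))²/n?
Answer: 2478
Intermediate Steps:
T(n) = n (T(n) = (-3 + (6*(½) + n*(-1)))²/n = (-3 + (3 - n))²/n = (-n)²/n = n²/n = n)
354*T(7) = 354*7 = 2478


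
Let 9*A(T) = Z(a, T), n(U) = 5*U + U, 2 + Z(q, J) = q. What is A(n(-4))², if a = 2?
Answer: 0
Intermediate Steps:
Z(q, J) = -2 + q
n(U) = 6*U
A(T) = 0 (A(T) = (-2 + 2)/9 = (⅑)*0 = 0)
A(n(-4))² = 0² = 0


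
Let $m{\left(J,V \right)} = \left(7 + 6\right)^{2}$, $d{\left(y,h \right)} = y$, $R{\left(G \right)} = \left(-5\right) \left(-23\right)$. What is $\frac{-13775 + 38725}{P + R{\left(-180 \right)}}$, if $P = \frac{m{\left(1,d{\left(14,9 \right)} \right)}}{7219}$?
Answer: $\frac{90057025}{415177} \approx 216.91$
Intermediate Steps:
$R{\left(G \right)} = 115$
$m{\left(J,V \right)} = 169$ ($m{\left(J,V \right)} = 13^{2} = 169$)
$P = \frac{169}{7219} \approx 0.02341$
$\frac{-13775 + 38725}{P + R{\left(-180 \right)}} = \frac{-13775 + 38725}{\frac{169}{7219} + 115} = \frac{24950}{\frac{830354}{7219}} = 24950 \cdot \frac{7219}{830354} = \frac{90057025}{415177}$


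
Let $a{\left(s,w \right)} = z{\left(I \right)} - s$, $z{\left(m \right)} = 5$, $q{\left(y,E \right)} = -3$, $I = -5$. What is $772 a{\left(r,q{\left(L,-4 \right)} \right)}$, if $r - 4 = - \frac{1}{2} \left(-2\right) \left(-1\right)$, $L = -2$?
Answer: $1544$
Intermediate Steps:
$r = 3$ ($r = 4 + - \frac{1}{2} \left(-2\right) \left(-1\right) = 4 + \left(-1\right) \frac{1}{2} \left(-2\right) \left(-1\right) = 4 + \left(- \frac{1}{2}\right) \left(-2\right) \left(-1\right) = 4 + 1 \left(-1\right) = 4 - 1 = 3$)
$a{\left(s,w \right)} = 5 - s$
$772 a{\left(r,q{\left(L,-4 \right)} \right)} = 772 \left(5 - 3\right) = 772 \cdot 2 = 1544$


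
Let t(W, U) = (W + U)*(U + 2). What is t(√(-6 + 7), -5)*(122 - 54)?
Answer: 816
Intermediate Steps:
t(W, U) = (2 + U)*(U + W) (t(W, U) = (U + W)*(2 + U) = (2 + U)*(U + W))
t(√(-6 + 7), -5)*(122 - 54) = ((-5)² + 2*(-5) + 2*√(-6 + 7) - 5*√(-6 + 7))*(122 - 54) = (25 - 10 + 2*√1 - 5*√1)*68 = (25 - 10 + 2*1 - 5*1)*68 = (25 - 10 + 2 - 5)*68 = 12*68 = 816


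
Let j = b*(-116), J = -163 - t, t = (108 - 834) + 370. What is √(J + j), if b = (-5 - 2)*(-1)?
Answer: I*√619 ≈ 24.88*I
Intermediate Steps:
b = 7 (b = -7*(-1) = 7)
t = -356 (t = -726 + 370 = -356)
J = 193 (J = -163 - 1*(-356) = -163 + 356 = 193)
j = -812 (j = 7*(-116) = -812)
√(J + j) = √(193 - 812) = √(-619) = I*√619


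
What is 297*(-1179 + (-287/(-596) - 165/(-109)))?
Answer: -22709491101/64964 ≈ -3.4957e+5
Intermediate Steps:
297*(-1179 + (-287/(-596) - 165/(-109))) = 297*(-1179 + (-287*(-1/596) - 165*(-1/109))) = 297*(-1179 + (287/596 + 165/109)) = 297*(-1179 + 129623/64964) = 297*(-76462933/64964) = -22709491101/64964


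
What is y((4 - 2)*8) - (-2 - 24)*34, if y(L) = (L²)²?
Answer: 66420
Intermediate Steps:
y(L) = L⁴
y((4 - 2)*8) - (-2 - 24)*34 = ((4 - 2)*8)⁴ - (-2 - 24)*34 = (2*8)⁴ - (-26)*34 = 16⁴ - 1*(-884) = 65536 + 884 = 66420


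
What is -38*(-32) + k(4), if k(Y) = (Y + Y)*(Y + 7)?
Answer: 1304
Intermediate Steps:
k(Y) = 2*Y*(7 + Y) (k(Y) = (2*Y)*(7 + Y) = 2*Y*(7 + Y))
-38*(-32) + k(4) = -38*(-32) + 2*4*(7 + 4) = 1216 + 2*4*11 = 1216 + 88 = 1304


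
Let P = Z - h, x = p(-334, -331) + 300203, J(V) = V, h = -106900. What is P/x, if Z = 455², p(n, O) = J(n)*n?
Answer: 313925/411759 ≈ 0.76240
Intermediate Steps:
p(n, O) = n² (p(n, O) = n*n = n²)
x = 411759 (x = (-334)² + 300203 = 111556 + 300203 = 411759)
Z = 207025
P = 313925 (P = 207025 - 1*(-106900) = 207025 + 106900 = 313925)
P/x = 313925/411759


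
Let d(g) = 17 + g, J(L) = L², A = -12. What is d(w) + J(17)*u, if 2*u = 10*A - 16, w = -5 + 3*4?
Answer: -19628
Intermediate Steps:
w = 7 (w = -5 + 12 = 7)
u = -68 (u = (10*(-12) - 16)/2 = (-120 - 16)/2 = (½)*(-136) = -68)
d(w) + J(17)*u = (17 + 7) + 17²*(-68) = 24 + 289*(-68) = 24 - 19652 = -19628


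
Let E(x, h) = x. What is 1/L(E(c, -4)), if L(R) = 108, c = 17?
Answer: 1/108 ≈ 0.0092593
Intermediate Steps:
1/L(E(c, -4)) = 1/108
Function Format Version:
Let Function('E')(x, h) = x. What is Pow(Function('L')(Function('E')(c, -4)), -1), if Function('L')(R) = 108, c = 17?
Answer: Rational(1, 108) ≈ 0.0092593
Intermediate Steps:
Pow(Function('L')(Function('E')(c, -4)), -1) = Pow(108, -1) = Rational(1, 108)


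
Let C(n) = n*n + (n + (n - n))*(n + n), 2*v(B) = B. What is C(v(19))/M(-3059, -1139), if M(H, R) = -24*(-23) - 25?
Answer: 1083/2108 ≈ 0.51376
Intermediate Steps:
M(H, R) = 527 (M(H, R) = 552 - 25 = 527)
v(B) = B/2
C(n) = 3*n² (C(n) = n² + (n + 0)*(2*n) = n² + n*(2*n) = n² + 2*n² = 3*n²)
C(v(19))/M(-3059, -1139) = (3*((½)*19)²)/527 = (3*(19/2)²)*(1/527) = (3*(361/4))*(1/527) = (1083/4)*(1/527) = 1083/2108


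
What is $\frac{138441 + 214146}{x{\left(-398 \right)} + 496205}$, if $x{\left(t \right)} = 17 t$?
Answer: $\frac{352587}{489439} \approx 0.72039$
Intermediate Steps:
$\frac{138441 + 214146}{x{\left(-398 \right)} + 496205} = \frac{138441 + 214146}{17 \left(-398\right) + 496205} = \frac{352587}{-6766 + 496205} = \frac{352587}{489439}$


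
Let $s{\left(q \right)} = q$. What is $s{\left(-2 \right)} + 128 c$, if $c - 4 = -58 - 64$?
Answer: $-15106$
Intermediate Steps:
$c = -118$ ($c = 4 - 122 = -118$)
$s{\left(-2 \right)} + 128 c = -2 + 128 \left(-118\right) = -2 - 15104 = -15106$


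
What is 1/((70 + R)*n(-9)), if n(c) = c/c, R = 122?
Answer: 1/192 ≈ 0.0052083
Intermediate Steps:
n(c) = 1
1/((70 + R)*n(-9)) = 1/((70 + 122)*1) = 1/(192*1) = 1/192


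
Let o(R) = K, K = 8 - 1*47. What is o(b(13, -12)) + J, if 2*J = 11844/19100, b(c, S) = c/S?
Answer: -369489/9550 ≈ -38.690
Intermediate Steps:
K = -39 (K = 8 - 47 = -39)
o(R) = -39
J = 2961/9550 (J = (11844/19100)/2 = (11844*(1/19100))/2 = (1/2)*(2961/4775) = 2961/9550 ≈ 0.31005)
o(b(13, -12)) + J = -39 + 2961/9550 = -369489/9550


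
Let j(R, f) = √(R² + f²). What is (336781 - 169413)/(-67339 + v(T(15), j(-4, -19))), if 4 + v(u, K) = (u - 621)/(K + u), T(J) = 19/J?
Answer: -59498095184144/23939193267341 + 1458612120*√377/23939193267341 ≈ -2.4842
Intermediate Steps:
v(u, K) = -4 + (-621 + u)/(K + u) (v(u, K) = -4 + (u - 621)/(K + u) = -4 + (-621 + u)/(K + u))
(336781 - 169413)/(-67339 + v(T(15), j(-4, -19))) = (336781 - 169413)/(-67339 + (-621 - 4*√((-4)² + (-19)²) - 57/15)/(√((-4)² + (-19)²) + 19/15)) = 167368/(-67339 + (-621 - 4*√(16 + 361) - 57/15)/(√(16 + 361) + 19*(1/15))) = 167368/(-67339 + (-621 - 4*√377 - 3*19/15)/(√377 + 19/15)) = 167368/(-67339 + (-621 - 4*√377 - 19/5)/(19/15 + √377)) = 167368/(-67339 + (-3124/5 - 4*√377)/(19/15 + √377))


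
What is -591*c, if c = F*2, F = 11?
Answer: -13002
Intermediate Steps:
c = 22 (c = 11*2 = 22)
-591*c = -591*22 = -13002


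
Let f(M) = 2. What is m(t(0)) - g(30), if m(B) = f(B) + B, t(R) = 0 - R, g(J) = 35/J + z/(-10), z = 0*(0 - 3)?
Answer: ⅚ ≈ 0.83333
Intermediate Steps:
z = 0 (z = 0*(-3) = 0)
g(J) = 35/J (g(J) = 35/J + 0/(-10) = 35/J + 0*(-⅒) = 35/J + 0 = 35/J)
t(R) = -R
m(B) = 2 + B
m(t(0)) - g(30) = (2 - 1*0) - 35/30 = (2 + 0) - 35/30 = 2 - 1*7/6 = 2 - 7/6 = ⅚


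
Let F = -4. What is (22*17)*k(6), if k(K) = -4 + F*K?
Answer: -10472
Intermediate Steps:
k(K) = -4 - 4*K
(22*17)*k(6) = (22*17)*(-4 - 4*6) = 374*(-4 - 24) = 374*(-28) = -10472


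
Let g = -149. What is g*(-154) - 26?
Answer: 22920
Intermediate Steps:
g*(-154) - 26 = -149*(-154) - 26 = 22946 - 26 = 22920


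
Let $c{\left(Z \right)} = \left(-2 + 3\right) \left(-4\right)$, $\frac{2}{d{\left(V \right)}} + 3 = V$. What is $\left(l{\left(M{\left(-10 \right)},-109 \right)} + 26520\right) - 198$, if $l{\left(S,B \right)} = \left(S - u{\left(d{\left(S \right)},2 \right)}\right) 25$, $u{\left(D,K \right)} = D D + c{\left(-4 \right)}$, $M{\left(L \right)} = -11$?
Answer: $\frac{1281178}{49} \approx 26147.0$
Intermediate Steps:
$d{\left(V \right)} = \frac{2}{-3 + V}$
$c{\left(Z \right)} = -4$ ($c{\left(Z \right)} = 1 \left(-4\right) = -4$)
$u{\left(D,K \right)} = -4 + D^{2}$ ($u{\left(D,K \right)} = D D - 4 = D^{2} - 4 = -4 + D^{2}$)
$l{\left(S,B \right)} = 100 - \frac{100}{\left(-3 + S\right)^{2}} + 25 S$ ($l{\left(S,B \right)} = \left(S - \left(-4 + \left(\frac{2}{-3 + S}\right)^{2}\right)\right) 25 = \left(S - \left(-4 + \frac{4}{\left(-3 + S\right)^{2}}\right)\right) 25 = \left(S + \left(4 - \frac{4}{\left(-3 + S\right)^{2}}\right)\right) 25 = \left(4 + S - \frac{4}{\left(-3 + S\right)^{2}}\right) 25 = 100 - \frac{100}{\left(-3 + S\right)^{2}} + 25 S$)
$\left(l{\left(M{\left(-10 \right)},-109 \right)} + 26520\right) - 198 = \left(\left(100 - \frac{100}{\left(-3 - 11\right)^{2}} + 25 \left(-11\right)\right) + 26520\right) - 198 = \left(\left(100 - \frac{100}{196} - 275\right) + 26520\right) - 198 = \left(\left(100 - \frac{25}{49} - 275\right) + 26520\right) - 198 = \left(- \frac{8600}{49} + 26520\right) - 198 = \frac{1290880}{49} - 198 = \frac{1281178}{49}$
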